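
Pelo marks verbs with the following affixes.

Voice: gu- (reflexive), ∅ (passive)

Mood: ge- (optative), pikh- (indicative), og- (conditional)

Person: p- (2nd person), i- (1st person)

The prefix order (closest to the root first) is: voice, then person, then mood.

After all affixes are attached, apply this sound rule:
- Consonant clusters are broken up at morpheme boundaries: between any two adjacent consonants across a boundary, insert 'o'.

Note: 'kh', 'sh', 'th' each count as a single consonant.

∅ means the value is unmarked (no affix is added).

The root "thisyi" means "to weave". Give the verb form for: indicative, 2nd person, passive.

pikhopothisyi

voice = passive: zero marking, form stays thisyi.
Attach person 2nd person p- → pthisyi.
Attach mood indicative pikh- → pikhpthisyi.
Apply epenthesis: pikhpthisyi → pikhopothisyi.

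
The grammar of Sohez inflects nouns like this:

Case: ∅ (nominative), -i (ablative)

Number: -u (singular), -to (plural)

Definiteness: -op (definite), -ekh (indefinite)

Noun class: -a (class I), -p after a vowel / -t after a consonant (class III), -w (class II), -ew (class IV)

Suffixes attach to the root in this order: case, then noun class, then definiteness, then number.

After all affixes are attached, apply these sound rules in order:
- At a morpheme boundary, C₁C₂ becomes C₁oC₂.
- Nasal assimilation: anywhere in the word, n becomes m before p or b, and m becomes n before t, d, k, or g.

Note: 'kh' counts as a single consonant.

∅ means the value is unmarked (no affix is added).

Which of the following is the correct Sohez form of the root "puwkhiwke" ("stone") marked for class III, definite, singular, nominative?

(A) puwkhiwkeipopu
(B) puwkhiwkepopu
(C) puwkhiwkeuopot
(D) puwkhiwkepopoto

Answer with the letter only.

B

case = nominative: zero marking, form stays puwkhiwke.
Attach noun class class III -p (after vowel 'e') → puwkhiwkep.
Attach definiteness definite -op → puwkhiwkepop.
Attach number singular -u → puwkhiwkepopu.
Epenthesis: no change.
Nasal assimilation: no change.
So the correct form is puwkhiwkepopu, option (B).
(D) puwkhiwkepopoto is wrong: it uses plural instead of singular for number.
(A) puwkhiwkeipopu is wrong: it uses ablative instead of nominative for case.
(C) puwkhiwkeuopot is wrong: it has the affixes in the wrong order.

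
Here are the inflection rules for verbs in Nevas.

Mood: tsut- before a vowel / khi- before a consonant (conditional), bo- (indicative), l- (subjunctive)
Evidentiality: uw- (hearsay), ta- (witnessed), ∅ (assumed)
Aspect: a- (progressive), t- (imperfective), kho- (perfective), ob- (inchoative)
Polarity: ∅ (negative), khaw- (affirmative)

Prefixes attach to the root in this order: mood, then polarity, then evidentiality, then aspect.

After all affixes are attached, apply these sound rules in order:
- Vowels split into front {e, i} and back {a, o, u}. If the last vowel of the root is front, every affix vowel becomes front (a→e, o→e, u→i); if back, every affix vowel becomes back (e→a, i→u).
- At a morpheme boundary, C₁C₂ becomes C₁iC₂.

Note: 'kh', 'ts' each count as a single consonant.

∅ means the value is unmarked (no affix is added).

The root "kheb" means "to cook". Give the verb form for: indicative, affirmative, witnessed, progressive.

etekhewibekheb

Attach mood indicative bo- → bokheb.
Attach polarity affirmative khaw- → khawbokheb.
Attach evidentiality witnessed ta- → takhawbokheb.
Attach aspect progressive a- → atakhawbokheb.
Apply vowel harmony: atakhawbokheb → etekhewbekheb.
Apply epenthesis: etekhewbekheb → etekhewibekheb.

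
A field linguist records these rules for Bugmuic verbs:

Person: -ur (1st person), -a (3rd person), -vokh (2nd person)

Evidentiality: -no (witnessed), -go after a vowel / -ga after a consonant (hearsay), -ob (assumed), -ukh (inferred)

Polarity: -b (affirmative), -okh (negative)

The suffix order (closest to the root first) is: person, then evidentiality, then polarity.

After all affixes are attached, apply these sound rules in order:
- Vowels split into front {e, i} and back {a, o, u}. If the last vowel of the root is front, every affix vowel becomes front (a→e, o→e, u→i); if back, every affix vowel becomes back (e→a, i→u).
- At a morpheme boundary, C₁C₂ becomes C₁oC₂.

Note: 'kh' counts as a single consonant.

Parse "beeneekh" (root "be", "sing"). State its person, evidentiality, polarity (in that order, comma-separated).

Segment: be-a-no-okh.
person: -a → 3rd person.
evidentiality: -no → witnessed.
polarity: -okh → negative.

3rd person, witnessed, negative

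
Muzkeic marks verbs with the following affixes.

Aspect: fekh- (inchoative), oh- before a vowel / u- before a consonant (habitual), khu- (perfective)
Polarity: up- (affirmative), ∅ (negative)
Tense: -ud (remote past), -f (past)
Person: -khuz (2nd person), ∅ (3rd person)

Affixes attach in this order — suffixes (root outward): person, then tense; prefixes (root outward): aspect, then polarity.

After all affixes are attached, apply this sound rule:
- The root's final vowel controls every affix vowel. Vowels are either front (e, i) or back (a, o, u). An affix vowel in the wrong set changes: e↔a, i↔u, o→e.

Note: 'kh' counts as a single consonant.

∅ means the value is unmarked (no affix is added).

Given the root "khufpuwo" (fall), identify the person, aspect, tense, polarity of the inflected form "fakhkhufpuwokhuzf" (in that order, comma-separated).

2nd person, inchoative, past, negative

Segment: fekh-khufpuwo-khuz-f.
person: -khuz → 2nd person.
aspect: fekh- → inchoative.
tense: -f → past.
polarity: ∅ → negative.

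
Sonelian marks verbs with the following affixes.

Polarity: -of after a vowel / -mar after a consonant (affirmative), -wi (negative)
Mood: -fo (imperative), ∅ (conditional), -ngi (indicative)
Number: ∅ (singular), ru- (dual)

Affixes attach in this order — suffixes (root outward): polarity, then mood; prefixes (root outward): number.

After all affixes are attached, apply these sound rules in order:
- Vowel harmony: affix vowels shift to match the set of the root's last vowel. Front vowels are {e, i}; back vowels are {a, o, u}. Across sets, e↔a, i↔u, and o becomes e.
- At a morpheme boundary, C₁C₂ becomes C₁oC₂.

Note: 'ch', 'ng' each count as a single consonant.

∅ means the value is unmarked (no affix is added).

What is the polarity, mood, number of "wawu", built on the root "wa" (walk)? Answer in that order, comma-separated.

negative, conditional, singular

Segment: wa-wi.
polarity: -wi → negative.
mood: ∅ → conditional.
number: ∅ → singular.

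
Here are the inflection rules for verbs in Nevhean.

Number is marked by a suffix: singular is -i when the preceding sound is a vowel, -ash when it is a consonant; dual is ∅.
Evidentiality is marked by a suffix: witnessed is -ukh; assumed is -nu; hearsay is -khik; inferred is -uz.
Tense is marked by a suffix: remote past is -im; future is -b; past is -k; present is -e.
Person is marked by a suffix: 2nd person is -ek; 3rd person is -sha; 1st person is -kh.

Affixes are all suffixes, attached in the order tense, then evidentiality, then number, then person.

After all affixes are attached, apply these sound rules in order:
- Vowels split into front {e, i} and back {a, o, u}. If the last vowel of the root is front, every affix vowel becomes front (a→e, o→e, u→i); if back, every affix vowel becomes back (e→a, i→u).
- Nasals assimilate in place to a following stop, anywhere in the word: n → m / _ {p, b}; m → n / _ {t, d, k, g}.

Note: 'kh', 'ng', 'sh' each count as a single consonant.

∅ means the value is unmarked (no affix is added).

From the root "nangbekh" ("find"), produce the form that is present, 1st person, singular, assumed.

Attach tense present -e → nangbekhe.
Attach evidentiality assumed -nu → nangbekhenu.
Attach number singular -i (after vowel 'u') → nangbekhenui.
Attach person 1st person -kh → nangbekhenuikh.
Apply vowel harmony: nangbekhenuikh → nangbekheniikh.
Nasal assimilation: no change.

nangbekheniikh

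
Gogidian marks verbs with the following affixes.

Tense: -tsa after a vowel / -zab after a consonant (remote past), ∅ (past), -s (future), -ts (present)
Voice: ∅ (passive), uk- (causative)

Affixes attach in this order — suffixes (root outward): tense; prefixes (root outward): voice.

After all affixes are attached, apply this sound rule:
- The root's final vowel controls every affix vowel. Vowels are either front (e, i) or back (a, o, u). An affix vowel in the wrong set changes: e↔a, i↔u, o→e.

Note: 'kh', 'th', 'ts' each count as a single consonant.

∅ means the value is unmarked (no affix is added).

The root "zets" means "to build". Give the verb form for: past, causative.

ikzets

tense = past: zero marking, form stays zets.
Attach voice causative uk- → ukzets.
Apply vowel harmony: ukzets → ikzets.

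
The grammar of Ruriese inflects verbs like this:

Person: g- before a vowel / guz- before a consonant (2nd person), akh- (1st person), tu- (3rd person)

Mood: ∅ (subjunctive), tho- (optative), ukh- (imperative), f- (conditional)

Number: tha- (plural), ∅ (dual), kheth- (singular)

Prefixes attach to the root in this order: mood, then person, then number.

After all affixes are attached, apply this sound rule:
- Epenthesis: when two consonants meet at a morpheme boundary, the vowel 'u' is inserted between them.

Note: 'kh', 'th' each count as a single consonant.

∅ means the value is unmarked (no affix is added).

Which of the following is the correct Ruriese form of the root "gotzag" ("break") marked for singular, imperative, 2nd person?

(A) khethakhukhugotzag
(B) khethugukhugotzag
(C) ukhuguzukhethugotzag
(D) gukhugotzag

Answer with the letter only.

B

Attach mood imperative ukh- → ukhgotzag.
Attach person 2nd person g- (before vowel 'u') → gukhgotzag.
Attach number singular kheth- → khethgukhgotzag.
Apply epenthesis: khethgukhgotzag → khethugukhugotzag.
So the correct form is khethugukhugotzag, option (B).
(D) gukhugotzag is wrong: it uses dual instead of singular for number.
(A) khethakhukhugotzag is wrong: it uses 1st person instead of 2nd person for person.
(C) ukhuguzukhethugotzag is wrong: it has the affixes in the wrong order.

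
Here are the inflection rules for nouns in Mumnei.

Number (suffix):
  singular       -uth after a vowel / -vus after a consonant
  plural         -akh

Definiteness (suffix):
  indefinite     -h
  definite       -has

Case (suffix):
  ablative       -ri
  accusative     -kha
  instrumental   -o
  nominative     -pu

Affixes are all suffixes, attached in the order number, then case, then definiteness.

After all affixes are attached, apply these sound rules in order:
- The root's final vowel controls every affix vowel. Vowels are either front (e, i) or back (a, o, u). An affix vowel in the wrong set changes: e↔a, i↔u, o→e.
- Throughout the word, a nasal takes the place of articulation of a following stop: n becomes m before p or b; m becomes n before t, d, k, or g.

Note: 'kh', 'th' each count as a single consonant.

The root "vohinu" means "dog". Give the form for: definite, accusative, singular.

Attach number singular -uth (after vowel 'u') → vohinuuth.
Attach case accusative -kha → vohinuuthkha.
Attach definiteness definite -has → vohinuuthkhahas.
Vowel harmony: no change.
Nasal assimilation: no change.

vohinuuthkhahas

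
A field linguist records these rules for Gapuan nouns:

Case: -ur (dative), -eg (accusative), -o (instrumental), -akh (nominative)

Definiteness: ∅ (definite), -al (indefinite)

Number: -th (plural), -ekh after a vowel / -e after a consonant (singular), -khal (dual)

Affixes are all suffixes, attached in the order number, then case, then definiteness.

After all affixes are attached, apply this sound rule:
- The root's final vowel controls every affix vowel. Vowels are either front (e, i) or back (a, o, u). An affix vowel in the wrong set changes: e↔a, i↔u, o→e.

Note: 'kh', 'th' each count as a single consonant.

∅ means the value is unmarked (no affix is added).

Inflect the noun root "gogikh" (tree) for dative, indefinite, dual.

Attach number dual -khal → gogikhkhal.
Attach case dative -ur → gogikhkhalur.
Attach definiteness indefinite -al → gogikhkhalural.
Apply vowel harmony: gogikhkhalural → gogikhkhelirel.

gogikhkhelirel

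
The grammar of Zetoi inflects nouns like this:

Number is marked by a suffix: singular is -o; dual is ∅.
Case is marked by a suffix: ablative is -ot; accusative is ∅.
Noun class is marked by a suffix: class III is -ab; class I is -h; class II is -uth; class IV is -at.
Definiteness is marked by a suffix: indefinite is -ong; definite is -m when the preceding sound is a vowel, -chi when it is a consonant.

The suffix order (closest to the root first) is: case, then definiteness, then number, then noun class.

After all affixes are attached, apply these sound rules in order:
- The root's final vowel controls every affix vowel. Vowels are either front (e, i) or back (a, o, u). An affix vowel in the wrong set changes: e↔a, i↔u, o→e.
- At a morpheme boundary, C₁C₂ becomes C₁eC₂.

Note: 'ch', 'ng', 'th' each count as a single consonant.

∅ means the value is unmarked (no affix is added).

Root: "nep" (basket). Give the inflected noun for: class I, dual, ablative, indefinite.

Attach case ablative -ot → nepot.
Attach definiteness indefinite -ong → nepotong.
number = dual: zero marking, form stays nepotong.
Attach noun class class I -h → nepotongh.
Apply vowel harmony: nepotongh → nepetengh.
Apply epenthesis: nepetengh → nepetengeh.

nepetengeh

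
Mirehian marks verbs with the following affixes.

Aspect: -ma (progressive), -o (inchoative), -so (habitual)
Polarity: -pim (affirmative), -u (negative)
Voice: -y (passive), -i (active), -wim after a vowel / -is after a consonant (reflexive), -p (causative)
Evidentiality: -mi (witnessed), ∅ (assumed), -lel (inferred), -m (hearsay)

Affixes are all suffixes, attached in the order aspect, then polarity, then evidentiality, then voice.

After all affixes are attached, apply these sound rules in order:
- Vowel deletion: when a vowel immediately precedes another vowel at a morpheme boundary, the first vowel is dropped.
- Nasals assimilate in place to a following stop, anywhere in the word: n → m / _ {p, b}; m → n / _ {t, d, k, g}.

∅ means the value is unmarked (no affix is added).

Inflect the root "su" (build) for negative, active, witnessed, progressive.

sumumi

Attach aspect progressive -ma → suma.
Attach polarity negative -u → sumau.
Attach evidentiality witnessed -mi → sumaumi.
Attach voice active -i → sumaumii.
Apply vowel deletion: sumaumii → sumumi.
Nasal assimilation: no change.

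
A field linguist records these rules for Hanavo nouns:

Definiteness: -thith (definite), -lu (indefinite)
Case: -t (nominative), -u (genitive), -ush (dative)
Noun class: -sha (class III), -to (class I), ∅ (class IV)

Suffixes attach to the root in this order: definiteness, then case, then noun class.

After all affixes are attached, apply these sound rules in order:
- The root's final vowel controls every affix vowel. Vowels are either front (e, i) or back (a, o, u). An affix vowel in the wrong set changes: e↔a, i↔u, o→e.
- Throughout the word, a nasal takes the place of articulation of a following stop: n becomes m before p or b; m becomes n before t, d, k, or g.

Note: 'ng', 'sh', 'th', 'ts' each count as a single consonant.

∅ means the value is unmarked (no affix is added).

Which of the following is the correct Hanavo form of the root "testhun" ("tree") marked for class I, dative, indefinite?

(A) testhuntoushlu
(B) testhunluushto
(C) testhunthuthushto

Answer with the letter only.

B

Attach definiteness indefinite -lu → testhunlu.
Attach case dative -ush → testhunluush.
Attach noun class class I -to → testhunluushto.
Vowel harmony: no change.
Nasal assimilation: no change.
So the correct form is testhunluushto, option (B).
(C) testhunthuthushto is wrong: it uses definite instead of indefinite for definiteness.
(A) testhuntoushlu is wrong: it has the affixes in the wrong order.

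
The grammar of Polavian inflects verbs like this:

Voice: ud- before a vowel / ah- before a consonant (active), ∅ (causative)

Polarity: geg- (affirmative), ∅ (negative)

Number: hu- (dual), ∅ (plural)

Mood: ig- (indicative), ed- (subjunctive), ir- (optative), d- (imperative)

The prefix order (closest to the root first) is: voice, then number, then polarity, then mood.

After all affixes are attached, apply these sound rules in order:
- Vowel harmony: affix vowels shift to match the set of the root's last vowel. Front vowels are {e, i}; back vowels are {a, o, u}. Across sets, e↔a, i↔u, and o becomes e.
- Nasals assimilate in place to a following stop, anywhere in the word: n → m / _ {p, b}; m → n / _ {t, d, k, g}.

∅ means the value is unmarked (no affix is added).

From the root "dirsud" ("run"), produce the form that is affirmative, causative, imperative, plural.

voice = causative: zero marking, form stays dirsud.
number = plural: zero marking, form stays dirsud.
Attach polarity affirmative geg- → gegdirsud.
Attach mood imperative d- → dgegdirsud.
Apply vowel harmony: dgegdirsud → dgagdirsud.
Nasal assimilation: no change.

dgagdirsud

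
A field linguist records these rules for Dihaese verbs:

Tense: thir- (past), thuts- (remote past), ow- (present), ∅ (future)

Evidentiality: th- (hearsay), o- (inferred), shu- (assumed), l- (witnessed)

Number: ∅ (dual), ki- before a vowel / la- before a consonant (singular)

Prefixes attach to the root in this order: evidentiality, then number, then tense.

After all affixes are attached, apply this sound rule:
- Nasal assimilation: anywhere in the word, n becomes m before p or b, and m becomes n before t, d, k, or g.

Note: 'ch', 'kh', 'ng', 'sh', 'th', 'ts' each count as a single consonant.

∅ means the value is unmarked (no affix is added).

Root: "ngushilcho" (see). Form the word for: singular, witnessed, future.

Attach evidentiality witnessed l- → lngushilcho.
Attach number singular la- (before consonant 'l') → lalngushilcho.
tense = future: zero marking, form stays lalngushilcho.
Nasal assimilation: no change.

lalngushilcho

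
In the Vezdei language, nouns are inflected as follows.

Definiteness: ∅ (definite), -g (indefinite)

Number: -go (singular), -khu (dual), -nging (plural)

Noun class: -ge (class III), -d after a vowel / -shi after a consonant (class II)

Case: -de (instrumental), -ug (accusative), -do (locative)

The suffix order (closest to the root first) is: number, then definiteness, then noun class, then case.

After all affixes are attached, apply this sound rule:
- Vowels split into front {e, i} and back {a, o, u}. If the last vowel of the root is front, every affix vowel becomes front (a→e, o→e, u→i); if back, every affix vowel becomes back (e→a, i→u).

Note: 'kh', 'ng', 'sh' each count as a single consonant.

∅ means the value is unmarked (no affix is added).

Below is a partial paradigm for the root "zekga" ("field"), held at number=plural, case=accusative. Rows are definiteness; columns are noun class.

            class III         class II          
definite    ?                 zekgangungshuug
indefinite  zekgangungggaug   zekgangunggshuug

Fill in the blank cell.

Attach number plural -nging → zekganging.
definiteness = definite: zero marking, form stays zekganging.
Attach noun class class III -ge → zekgangingge.
Attach case accusative -ug → zekganginggeug.
Apply vowel harmony: zekganginggeug → zekgangunggaug.

zekgangunggaug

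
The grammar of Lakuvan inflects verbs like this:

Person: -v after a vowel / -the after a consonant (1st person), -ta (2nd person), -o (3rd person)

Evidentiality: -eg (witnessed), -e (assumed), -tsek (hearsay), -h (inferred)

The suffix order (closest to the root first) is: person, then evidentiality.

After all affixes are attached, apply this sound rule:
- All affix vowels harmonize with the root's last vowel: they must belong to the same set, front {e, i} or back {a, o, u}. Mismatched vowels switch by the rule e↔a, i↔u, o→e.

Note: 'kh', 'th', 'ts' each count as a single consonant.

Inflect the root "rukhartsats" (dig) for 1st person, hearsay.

rukhartsatsthatsak

Attach person 1st person -the (after consonant 'ts') → rukhartsatsthe.
Attach evidentiality hearsay -tsek → rukhartsatsthetsek.
Apply vowel harmony: rukhartsatsthetsek → rukhartsatsthatsak.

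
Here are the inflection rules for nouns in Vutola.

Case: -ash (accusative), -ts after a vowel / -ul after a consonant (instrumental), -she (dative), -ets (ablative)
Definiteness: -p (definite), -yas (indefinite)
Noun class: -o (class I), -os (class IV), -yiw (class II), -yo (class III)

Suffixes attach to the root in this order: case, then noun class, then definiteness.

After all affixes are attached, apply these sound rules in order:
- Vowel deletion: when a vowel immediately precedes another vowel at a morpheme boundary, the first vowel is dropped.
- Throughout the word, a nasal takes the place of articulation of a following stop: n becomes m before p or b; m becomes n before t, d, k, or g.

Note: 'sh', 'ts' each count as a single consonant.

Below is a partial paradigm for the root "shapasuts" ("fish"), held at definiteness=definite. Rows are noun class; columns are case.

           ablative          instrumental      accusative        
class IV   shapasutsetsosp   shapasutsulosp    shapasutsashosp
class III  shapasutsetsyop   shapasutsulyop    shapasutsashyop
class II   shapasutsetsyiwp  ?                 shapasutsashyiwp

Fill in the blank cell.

Attach case instrumental -ul (after consonant 'ts') → shapasutsul.
Attach noun class class II -yiw → shapasutsulyiw.
Attach definiteness definite -p → shapasutsulyiwp.
Vowel deletion: no change.
Nasal assimilation: no change.

shapasutsulyiwp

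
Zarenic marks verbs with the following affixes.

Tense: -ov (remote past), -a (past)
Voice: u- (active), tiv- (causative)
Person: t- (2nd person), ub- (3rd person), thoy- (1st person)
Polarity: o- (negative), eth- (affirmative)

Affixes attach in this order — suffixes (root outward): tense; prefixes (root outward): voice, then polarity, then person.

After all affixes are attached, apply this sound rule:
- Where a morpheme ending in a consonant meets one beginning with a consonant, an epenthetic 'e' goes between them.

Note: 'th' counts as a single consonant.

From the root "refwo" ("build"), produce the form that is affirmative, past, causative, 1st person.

Attach voice causative tiv- → tivrefwo.
Attach tense past -a → tivrefwoa.
Attach polarity affirmative eth- → ethtivrefwoa.
Attach person 1st person thoy- → thoyethtivrefwoa.
Apply epenthesis: thoyethtivrefwoa → thoyethetiverefwoa.

thoyethetiverefwoa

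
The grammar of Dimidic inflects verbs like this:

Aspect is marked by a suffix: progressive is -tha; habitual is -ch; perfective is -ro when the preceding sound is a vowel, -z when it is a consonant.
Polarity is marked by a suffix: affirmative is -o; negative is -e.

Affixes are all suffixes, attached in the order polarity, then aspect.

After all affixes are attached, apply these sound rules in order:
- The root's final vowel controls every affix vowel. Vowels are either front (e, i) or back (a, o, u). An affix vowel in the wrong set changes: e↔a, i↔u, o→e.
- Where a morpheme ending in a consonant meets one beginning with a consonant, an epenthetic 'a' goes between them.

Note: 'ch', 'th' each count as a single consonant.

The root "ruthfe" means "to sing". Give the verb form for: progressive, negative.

Attach polarity negative -e → ruthfee.
Attach aspect progressive -tha → ruthfeetha.
Apply vowel harmony: ruthfeetha → ruthfeethe.
Epenthesis: no change.

ruthfeethe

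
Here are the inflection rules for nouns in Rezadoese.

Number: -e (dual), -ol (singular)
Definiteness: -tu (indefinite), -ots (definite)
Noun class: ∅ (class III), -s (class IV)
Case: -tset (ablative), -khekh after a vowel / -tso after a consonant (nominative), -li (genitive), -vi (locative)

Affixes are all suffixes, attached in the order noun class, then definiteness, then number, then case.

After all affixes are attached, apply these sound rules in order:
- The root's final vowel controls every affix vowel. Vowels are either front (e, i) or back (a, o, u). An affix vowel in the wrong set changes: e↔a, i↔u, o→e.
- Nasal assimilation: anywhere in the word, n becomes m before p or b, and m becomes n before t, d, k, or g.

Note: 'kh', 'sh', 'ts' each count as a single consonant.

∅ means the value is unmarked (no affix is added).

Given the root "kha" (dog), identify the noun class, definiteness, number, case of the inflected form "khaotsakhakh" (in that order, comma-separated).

Segment: kha-ots-e-khekh.
noun class: ∅ → class III.
definiteness: -ots → definite.
number: -e → dual.
case: -khekh/tso → nominative.

class III, definite, dual, nominative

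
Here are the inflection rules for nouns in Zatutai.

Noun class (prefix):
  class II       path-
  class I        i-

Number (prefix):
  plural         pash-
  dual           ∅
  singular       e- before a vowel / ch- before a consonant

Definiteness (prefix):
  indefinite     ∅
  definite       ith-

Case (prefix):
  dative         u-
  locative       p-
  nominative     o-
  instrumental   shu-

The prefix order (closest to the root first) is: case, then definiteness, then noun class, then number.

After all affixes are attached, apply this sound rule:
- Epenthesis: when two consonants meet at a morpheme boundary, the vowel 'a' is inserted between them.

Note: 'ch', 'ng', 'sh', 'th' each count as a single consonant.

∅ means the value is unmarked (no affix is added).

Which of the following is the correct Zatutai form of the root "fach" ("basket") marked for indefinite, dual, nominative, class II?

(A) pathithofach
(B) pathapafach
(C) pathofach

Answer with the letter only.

C

Attach case nominative o- → ofach.
definiteness = indefinite: zero marking, form stays ofach.
Attach noun class class II path- → pathofach.
number = dual: zero marking, form stays pathofach.
Epenthesis: no change.
So the correct form is pathofach, option (C).
(A) pathithofach is wrong: it uses definite instead of indefinite for definiteness.
(B) pathapafach is wrong: it uses locative instead of nominative for case.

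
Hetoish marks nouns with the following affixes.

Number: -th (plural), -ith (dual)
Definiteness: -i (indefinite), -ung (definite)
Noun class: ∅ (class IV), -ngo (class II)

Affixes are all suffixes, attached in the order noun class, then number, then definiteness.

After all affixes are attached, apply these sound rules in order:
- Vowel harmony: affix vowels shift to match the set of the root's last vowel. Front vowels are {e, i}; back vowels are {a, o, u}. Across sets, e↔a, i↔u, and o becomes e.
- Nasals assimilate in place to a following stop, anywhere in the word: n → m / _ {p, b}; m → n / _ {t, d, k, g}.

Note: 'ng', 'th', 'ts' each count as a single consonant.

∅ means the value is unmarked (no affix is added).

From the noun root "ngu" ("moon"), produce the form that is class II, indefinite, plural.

Attach noun class class II -ngo → ngungo.
Attach number plural -th → ngungoth.
Attach definiteness indefinite -i → ngungothi.
Apply vowel harmony: ngungothi → ngungothu.
Nasal assimilation: no change.

ngungothu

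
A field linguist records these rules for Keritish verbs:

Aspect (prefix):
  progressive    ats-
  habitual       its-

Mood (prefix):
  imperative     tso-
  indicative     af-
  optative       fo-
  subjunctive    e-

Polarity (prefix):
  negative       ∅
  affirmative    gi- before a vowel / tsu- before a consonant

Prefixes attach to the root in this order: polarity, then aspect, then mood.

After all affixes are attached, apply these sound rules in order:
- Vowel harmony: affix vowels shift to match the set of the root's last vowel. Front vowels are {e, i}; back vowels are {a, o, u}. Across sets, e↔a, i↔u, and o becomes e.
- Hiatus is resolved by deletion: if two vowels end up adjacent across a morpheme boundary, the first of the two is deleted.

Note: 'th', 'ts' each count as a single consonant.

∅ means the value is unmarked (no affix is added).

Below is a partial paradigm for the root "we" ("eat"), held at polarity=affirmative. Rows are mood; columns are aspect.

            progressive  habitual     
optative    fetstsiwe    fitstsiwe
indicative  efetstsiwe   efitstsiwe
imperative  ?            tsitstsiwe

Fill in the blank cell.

tsetstsiwe

Attach polarity affirmative tsu- (before consonant 'w') → tsuwe.
Attach aspect progressive ats- → atstsuwe.
Attach mood imperative tso- → tsoatstsuwe.
Apply vowel harmony: tsoatstsuwe → tseetstsiwe.
Apply vowel deletion: tseetstsiwe → tsetstsiwe.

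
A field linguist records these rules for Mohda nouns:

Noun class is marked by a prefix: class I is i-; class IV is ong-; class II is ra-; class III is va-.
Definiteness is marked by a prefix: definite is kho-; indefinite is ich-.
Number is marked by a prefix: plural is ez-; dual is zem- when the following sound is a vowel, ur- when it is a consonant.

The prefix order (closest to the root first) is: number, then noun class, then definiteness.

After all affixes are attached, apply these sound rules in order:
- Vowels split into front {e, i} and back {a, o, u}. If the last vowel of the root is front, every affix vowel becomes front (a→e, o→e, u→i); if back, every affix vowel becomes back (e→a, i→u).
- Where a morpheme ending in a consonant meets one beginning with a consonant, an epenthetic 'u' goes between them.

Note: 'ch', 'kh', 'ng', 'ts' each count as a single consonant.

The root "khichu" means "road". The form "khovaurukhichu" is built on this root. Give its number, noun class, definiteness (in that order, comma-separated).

Segment: kho-va-ur-khichu.
number: zem/ur- → dual.
noun class: va- → class III.
definiteness: kho- → definite.

dual, class III, definite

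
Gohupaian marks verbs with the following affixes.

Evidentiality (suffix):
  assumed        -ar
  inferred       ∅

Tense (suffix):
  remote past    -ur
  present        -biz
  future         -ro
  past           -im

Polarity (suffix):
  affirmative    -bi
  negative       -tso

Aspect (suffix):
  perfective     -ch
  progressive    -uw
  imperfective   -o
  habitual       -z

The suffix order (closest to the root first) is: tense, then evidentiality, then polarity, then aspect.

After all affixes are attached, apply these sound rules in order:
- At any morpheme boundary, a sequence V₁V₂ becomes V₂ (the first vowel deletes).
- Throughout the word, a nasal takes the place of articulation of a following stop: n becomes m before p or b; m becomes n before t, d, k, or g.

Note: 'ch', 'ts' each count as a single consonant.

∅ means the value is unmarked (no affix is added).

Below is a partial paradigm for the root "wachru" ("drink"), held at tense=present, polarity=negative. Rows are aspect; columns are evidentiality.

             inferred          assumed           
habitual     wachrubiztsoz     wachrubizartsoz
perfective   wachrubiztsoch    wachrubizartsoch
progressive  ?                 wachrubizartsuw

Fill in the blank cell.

Attach tense present -biz → wachrubiz.
evidentiality = inferred: zero marking, form stays wachrubiz.
Attach polarity negative -tso → wachrubiztso.
Attach aspect progressive -uw → wachrubiztsouw.
Apply vowel deletion: wachrubiztsouw → wachrubiztsuw.
Nasal assimilation: no change.

wachrubiztsuw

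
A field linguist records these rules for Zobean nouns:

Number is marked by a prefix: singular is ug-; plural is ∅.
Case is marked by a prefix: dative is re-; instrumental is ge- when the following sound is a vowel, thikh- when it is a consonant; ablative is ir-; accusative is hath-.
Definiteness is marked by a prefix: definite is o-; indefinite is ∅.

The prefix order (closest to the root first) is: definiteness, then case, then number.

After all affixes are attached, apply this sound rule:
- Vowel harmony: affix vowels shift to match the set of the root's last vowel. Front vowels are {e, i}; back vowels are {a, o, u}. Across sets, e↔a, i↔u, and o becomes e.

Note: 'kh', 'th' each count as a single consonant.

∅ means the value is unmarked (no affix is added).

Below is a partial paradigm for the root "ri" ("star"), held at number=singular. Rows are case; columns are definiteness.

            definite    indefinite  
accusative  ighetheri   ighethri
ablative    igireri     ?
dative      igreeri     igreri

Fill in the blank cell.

igirri

definiteness = indefinite: zero marking, form stays ri.
Attach case ablative ir- → irri.
Attach number singular ug- → ugirri.
Apply vowel harmony: ugirri → igirri.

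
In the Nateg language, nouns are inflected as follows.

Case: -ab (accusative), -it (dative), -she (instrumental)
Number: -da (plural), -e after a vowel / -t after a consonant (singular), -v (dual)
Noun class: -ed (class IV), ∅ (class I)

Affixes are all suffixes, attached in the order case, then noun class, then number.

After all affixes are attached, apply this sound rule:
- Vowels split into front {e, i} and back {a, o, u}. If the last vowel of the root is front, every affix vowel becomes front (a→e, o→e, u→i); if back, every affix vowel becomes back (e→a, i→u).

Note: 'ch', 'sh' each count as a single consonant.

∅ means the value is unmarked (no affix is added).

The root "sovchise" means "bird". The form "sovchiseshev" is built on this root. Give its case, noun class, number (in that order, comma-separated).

Segment: sovchise-she-v.
case: -she → instrumental.
noun class: ∅ → class I.
number: -v → dual.

instrumental, class I, dual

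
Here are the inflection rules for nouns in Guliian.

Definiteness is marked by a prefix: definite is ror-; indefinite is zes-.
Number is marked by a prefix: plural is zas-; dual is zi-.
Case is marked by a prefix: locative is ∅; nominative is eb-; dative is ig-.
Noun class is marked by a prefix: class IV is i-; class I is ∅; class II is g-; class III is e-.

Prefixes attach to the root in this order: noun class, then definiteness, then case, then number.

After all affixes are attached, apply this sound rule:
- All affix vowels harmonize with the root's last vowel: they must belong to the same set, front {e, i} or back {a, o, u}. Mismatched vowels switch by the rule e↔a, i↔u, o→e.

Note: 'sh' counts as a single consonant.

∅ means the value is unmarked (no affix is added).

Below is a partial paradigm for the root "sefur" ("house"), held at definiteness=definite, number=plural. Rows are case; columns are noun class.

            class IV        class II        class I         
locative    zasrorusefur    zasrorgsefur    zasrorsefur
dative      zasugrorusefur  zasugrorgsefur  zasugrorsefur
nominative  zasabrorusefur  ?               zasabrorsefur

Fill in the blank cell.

Attach noun class class II g- → gsefur.
Attach definiteness definite ror- → rorgsefur.
Attach case nominative eb- → ebrorgsefur.
Attach number plural zas- → zasebrorgsefur.
Apply vowel harmony: zasebrorgsefur → zasabrorgsefur.

zasabrorgsefur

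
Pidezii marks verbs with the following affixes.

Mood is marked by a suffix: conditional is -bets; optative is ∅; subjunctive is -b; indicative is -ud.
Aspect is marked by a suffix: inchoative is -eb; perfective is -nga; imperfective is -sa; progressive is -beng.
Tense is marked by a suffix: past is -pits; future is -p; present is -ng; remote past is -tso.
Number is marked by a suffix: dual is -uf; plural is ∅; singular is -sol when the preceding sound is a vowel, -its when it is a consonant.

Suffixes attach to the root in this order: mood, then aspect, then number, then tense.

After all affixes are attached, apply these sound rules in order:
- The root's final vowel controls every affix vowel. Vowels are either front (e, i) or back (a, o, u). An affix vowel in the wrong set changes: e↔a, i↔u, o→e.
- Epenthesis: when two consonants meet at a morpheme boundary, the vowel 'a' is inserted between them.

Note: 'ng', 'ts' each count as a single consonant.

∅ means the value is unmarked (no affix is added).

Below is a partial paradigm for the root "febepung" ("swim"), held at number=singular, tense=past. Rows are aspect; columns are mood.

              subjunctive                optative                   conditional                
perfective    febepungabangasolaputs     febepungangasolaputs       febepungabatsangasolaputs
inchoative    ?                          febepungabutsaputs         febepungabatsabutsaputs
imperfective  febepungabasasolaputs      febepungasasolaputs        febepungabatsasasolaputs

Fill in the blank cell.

febepungababutsaputs

Attach mood subjunctive -b → febepungb.
Attach aspect inchoative -eb → febepungbeb.
Attach number singular -its (after consonant 'b') → febepungbebits.
Attach tense past -pits → febepungbebitspits.
Apply vowel harmony: febepungbebitspits → febepungbabutsputs.
Apply epenthesis: febepungbabutsputs → febepungababutsaputs.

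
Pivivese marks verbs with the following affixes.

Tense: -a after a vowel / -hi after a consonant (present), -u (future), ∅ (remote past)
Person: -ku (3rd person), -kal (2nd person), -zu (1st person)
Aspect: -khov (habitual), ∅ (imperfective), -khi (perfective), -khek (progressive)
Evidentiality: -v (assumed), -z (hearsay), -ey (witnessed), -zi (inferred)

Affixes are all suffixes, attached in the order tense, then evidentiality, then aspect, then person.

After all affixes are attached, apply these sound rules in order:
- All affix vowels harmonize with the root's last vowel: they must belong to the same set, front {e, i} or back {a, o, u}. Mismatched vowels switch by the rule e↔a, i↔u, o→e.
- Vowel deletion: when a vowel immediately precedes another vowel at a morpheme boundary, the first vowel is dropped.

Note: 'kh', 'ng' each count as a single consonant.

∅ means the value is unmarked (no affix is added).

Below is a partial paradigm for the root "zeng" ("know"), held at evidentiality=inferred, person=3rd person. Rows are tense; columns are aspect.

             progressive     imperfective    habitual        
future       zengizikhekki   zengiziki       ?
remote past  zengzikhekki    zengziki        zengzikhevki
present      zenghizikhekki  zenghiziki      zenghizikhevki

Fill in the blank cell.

Attach tense future -u → zengu.
Attach evidentiality inferred -zi → zenguzi.
Attach aspect habitual -khov → zenguzikhov.
Attach person 3rd person -ku → zenguzikhovku.
Apply vowel harmony: zenguzikhovku → zengizikhevki.
Vowel deletion: no change.

zengizikhevki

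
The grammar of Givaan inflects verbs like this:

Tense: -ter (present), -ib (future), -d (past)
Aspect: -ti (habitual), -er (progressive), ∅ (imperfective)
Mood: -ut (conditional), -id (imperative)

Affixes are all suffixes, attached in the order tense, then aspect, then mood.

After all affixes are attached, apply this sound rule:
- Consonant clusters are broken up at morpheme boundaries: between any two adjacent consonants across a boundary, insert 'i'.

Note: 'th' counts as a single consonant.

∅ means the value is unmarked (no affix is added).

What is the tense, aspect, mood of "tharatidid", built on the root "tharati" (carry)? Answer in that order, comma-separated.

past, imperfective, imperative

Segment: tharati-d-id.
tense: -d → past.
aspect: ∅ → imperfective.
mood: -id → imperative.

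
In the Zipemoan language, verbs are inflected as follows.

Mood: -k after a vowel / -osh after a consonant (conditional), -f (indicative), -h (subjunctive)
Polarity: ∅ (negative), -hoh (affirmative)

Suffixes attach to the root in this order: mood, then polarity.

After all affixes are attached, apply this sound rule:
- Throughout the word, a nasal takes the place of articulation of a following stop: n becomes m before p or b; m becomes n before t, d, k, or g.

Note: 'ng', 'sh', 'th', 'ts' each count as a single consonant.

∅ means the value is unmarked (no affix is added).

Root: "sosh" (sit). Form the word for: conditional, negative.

Attach mood conditional -osh (after consonant 'sh') → soshosh.
polarity = negative: zero marking, form stays soshosh.
Nasal assimilation: no change.

soshosh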